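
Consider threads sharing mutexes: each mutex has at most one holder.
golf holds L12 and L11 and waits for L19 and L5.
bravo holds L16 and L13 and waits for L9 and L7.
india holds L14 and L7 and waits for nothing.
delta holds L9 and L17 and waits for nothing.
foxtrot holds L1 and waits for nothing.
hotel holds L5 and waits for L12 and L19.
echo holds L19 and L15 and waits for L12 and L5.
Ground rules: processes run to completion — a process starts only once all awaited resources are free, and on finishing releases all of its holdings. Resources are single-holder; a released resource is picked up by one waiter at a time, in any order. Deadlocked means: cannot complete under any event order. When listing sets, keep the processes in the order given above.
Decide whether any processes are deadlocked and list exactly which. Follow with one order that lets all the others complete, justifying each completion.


Deadlocked set: golf, hotel and echo.
Key observation: the knot is the closed ring of waits golf -> hotel -> golf; echo is caught in further circular waits.
A valid finishing order for the others: india, foxtrot, delta, bravo.
Verifying each step:
  india waits on nothing -> runs at once and releases L14 and L7
  foxtrot waits on nothing -> runs at once and releases L1
  delta waits on nothing -> runs at once and releases L9 and L17
  bravo waits on L9 and L7 — all released -> runs and releases L16 and L13


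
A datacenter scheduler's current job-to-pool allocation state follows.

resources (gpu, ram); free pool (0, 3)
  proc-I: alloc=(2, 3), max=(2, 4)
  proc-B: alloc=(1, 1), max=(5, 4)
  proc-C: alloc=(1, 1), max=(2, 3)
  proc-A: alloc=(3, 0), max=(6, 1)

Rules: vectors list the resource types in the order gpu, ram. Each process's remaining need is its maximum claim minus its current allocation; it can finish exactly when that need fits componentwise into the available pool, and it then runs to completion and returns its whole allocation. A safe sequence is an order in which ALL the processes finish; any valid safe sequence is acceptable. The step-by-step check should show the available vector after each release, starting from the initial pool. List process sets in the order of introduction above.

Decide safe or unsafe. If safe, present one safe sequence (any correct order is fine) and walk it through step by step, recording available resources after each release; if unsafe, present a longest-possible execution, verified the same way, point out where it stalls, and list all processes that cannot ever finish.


SAFE — a valid safe sequence is proc-I, proc-C, proc-A, proc-B.
Key observation: the first exact fit in this order is proc-A — it needs (3, 1) with (3, 7) free, meeting a requested resource to the last unit.
Check, step by step:
  pool = (0, 3)
  run proc-I (needs (0, 1), free (0, 3)); after release of (2, 3) the pool is (2, 6)
  run proc-C (needs (1, 2), free (2, 6)); after release of (1, 1) the pool is (3, 7)
  run proc-A (needs (3, 1), free (3, 7)); after release of (3, 0) the pool is (6, 7)
  run proc-B (needs (4, 3), free (6, 7)); after release of (1, 1) the pool is (7, 8)


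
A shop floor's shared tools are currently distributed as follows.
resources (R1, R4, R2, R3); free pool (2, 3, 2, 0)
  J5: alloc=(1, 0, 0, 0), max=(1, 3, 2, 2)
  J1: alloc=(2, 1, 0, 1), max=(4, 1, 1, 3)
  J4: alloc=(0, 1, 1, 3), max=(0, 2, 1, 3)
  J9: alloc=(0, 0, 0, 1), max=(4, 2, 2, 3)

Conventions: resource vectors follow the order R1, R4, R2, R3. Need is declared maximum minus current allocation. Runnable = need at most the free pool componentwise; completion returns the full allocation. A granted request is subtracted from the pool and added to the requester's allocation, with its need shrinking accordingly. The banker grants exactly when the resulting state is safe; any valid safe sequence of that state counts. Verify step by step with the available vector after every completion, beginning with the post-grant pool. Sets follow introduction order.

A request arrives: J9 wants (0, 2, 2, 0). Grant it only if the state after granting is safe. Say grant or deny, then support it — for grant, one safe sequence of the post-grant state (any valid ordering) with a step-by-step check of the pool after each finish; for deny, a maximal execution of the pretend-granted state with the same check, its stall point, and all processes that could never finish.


GRANT — the state after the grant stays safe, e.g. via J4, J1, J9, J5.
Key observation: the transfer keeps a workable pool ((2, 1, 0, 0)); J4 starts the safe sequence.
Verifying the post-grant state step by step:
  pool = (2, 1, 0, 0)
  J4 needs (0, 1, 0, 0) <= (2, 1, 0, 0) -> finishes; pool += (0, 1, 1, 3) = (2, 2, 1, 3)
  J1 needs (2, 0, 1, 2) <= (2, 2, 1, 3) -> finishes; pool += (2, 1, 0, 1) = (4, 3, 1, 4)
  J9 needs (4, 0, 0, 2) <= (4, 3, 1, 4) -> finishes; pool += (0, 2, 2, 1) = (4, 5, 3, 5)
  J5 needs (0, 3, 2, 2) <= (4, 5, 3, 5) -> finishes; pool += (1, 0, 0, 0) = (5, 5, 3, 5)


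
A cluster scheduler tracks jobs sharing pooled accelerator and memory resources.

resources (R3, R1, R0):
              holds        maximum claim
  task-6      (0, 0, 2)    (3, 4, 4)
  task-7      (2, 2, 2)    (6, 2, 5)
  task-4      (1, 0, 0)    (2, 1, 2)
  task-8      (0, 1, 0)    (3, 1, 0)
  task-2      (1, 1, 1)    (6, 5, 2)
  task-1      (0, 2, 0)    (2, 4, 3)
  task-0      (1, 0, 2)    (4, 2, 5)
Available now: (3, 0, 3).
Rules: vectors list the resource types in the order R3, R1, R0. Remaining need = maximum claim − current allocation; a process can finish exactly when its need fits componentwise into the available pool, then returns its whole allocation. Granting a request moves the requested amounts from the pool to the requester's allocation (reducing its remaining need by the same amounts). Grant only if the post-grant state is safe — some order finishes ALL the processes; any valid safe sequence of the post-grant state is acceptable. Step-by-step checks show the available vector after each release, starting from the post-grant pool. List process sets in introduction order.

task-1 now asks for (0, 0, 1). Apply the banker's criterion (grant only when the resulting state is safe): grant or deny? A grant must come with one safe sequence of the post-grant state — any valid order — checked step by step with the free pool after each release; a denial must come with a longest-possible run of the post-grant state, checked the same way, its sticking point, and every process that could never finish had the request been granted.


DENY: after the grant no complete ordering would exist.
Key observation: after task-8, task-4 the pool peaks at (4, 1, 2), and each blocked process is short somewhere: task-6 on R1; task-7 on R0; task-2 on R3, R1; task-1 on R1; task-0 on R1, R0.
After a pretend grant, a maximal execution: task-8, task-4 — then nothing else fits. Verifying each step:
  pool = (3, 0, 2)
  task-8: need (3, 0, 0) fits (3, 0, 2); releases (0, 1, 0), pool now (3, 1, 2)
  task-4: need (1, 1, 2) fits (3, 1, 2); releases (1, 0, 0), pool now (4, 1, 2)
  task-6 still needs (3, 4, 2) but only (4, 1, 2) is free — short on R1
  task-7 still needs (4, 0, 3) but only (4, 1, 2) is free — short on R0
  task-2 still needs (5, 4, 1) but only (4, 1, 2) is free — short on R3 and R1
  task-1 still needs (2, 2, 2) but only (4, 1, 2) is free — short on R1
  task-0 still needs (3, 2, 3) but only (4, 1, 2) is free — short on R1 and R0
Had the request been granted, task-6, task-7, task-2, task-1 and task-0 could never finish.


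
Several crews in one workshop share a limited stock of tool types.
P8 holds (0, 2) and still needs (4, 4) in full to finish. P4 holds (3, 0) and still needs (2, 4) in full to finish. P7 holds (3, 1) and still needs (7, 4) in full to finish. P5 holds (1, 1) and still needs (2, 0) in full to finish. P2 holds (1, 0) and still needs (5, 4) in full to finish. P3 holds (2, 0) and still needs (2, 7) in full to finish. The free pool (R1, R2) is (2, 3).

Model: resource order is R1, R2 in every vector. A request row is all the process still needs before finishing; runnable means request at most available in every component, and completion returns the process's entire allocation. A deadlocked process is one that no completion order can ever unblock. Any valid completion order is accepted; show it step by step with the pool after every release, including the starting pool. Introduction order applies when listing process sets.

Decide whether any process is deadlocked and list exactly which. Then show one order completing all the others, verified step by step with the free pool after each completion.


No process is deadlocked.
Key observation: there is always a runnable process — P5 first — so the state unwinds completely.
A valid finishing order for the others: P5, P4, P2, P8, P7, P3. Check, step by step:
  pool = (2, 3)
  P5: need (2, 0) fits (2, 3); releases (1, 1), pool now (3, 4)
  P4: need (2, 4) fits (3, 4); releases (3, 0), pool now (6, 4)
  P2: need (5, 4) fits (6, 4); releases (1, 0), pool now (7, 4)
  P8: need (4, 4) fits (7, 4); releases (0, 2), pool now (7, 6)
  P7: need (7, 4) fits (7, 6); releases (3, 1), pool now (10, 7)
  P3: need (2, 7) fits (10, 7); releases (2, 0), pool now (12, 7)


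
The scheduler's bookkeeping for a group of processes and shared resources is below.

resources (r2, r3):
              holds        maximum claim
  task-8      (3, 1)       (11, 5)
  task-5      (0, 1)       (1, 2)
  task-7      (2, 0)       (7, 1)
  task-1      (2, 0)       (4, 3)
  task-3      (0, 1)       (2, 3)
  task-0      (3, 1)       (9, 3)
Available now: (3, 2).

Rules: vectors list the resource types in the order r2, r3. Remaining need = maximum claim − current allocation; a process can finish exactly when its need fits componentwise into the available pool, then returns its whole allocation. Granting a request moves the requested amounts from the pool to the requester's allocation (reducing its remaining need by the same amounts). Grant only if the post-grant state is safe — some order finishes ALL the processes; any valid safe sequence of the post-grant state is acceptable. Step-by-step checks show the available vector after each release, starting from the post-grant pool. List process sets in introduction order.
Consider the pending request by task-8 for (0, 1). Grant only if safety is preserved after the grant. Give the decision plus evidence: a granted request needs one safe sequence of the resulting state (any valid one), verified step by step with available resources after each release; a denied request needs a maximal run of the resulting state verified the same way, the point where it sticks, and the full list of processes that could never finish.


GRANT. The post-grant state is safe; one safe sequence: task-5, task-3, task-1, task-7, task-0, task-8.
Key observation: (3, 1) free after granting still covers task-5 first, and each release covers the next.
Check on the post-grant state, step by step:
  pool = (3, 1)
  run task-5 (needs (1, 1), free (3, 1)); after release of (0, 1) the pool is (3, 2)
  run task-3 (needs (2, 2), free (3, 2)); after release of (0, 1) the pool is (3, 3)
  run task-1 (needs (2, 3), free (3, 3)); after release of (2, 0) the pool is (5, 3)
  run task-7 (needs (5, 1), free (5, 3)); after release of (2, 0) the pool is (7, 3)
  run task-0 (needs (6, 2), free (7, 3)); after release of (3, 1) the pool is (10, 4)
  run task-8 (needs (8, 3), free (10, 4)); after release of (3, 2) the pool is (13, 6)


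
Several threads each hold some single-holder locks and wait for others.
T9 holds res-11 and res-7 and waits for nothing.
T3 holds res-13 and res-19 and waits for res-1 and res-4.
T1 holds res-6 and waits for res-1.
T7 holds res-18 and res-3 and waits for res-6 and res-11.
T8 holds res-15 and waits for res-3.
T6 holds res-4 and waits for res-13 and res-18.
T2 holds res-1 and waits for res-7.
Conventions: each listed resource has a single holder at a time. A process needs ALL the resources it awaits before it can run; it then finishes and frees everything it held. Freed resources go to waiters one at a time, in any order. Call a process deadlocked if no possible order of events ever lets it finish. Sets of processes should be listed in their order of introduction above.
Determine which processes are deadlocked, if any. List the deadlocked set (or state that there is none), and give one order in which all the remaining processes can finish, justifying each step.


The deadlocked set is T3 and T6.
Key observation: the knot is the closed ring of waits T3 -> T6 -> T3; no other process is dragged down with it.
One completion order for the rest: T9, T2, T1, T7, T8.
Step-by-step check:
  T9 waits on nothing -> runs at once and releases res-11 and res-7
  run T2 (all its waits — res-7 — are resolved); releases res-1
  run T1 (all its waits — res-1 — are resolved); releases res-6
  run T7 (all its waits — res-6 and res-11 — are resolved); releases res-18 and res-3
  run T8 (all its waits — res-3 — are resolved); releases res-15


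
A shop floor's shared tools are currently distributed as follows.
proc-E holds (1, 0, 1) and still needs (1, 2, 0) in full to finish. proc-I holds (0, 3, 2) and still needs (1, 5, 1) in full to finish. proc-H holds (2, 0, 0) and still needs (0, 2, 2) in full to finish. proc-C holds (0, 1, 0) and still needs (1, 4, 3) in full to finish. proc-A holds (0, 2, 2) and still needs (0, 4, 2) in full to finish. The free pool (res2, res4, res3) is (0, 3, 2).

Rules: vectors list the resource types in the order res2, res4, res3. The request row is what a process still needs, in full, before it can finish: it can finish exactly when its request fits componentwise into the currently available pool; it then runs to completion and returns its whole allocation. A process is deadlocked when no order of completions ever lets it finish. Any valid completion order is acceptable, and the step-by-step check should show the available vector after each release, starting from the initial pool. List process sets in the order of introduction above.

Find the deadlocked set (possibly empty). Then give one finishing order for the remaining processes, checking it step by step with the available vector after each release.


Deadlocked set: proc-I, proc-C and proc-A.
Key observation: res4 is the bottleneck — with proc-H, proc-E done the pool holds (3, 3, 3), short of every remaining need.
The rest can finish in the order proc-H, proc-E. Verifying each step:
  pool = (0, 3, 2)
  proc-H: need (0, 2, 2) fits (0, 3, 2); releases (2, 0, 0), pool now (2, 3, 2)
  proc-E: need (1, 2, 0) fits (2, 3, 2); releases (1, 0, 1), pool now (3, 3, 3)
None of the blocked processes ever fits:
  blocked: proc-I wants (1, 5, 1), pool (3, 3, 3) — not enough res4
  blocked: proc-C wants (1, 4, 3), pool (3, 3, 3) — not enough res4
  blocked: proc-A wants (0, 4, 2), pool (3, 3, 3) — not enough res4


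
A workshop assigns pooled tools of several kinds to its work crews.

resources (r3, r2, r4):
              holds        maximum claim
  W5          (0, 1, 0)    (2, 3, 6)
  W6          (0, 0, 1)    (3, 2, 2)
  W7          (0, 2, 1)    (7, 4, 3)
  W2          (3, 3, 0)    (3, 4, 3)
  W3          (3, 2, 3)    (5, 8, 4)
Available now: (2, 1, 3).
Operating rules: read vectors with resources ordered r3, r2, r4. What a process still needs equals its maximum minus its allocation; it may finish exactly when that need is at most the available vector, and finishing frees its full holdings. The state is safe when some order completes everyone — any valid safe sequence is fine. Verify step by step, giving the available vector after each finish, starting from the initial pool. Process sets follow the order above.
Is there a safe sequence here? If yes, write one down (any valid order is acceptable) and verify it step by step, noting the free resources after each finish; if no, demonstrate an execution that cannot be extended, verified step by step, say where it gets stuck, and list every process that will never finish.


UNSAFE.
Key observation: after W2, W6 the pool peaks at (5, 4, 4), and each blocked process is short somewhere: W5 on r4; W7 on r3; W3 on r2.
The run W2, W6 cannot be extended any further. Verifying each step:
  pool = (2, 1, 3)
  W2 needs (0, 1, 3) <= (2, 1, 3) -> finishes; pool += (3, 3, 0) = (5, 4, 3)
  W6 needs (3, 2, 1) <= (5, 4, 3) -> finishes; pool += (0, 0, 1) = (5, 4, 4)
  W5 still needs (2, 2, 6) but only (5, 4, 4) is free — short on r4
  W7 still needs (7, 2, 2) but only (5, 4, 4) is free — short on r3
  W3 still needs (2, 6, 1) but only (5, 4, 4) is free — short on r2
Permanently blocked: W5, W7 and W3.


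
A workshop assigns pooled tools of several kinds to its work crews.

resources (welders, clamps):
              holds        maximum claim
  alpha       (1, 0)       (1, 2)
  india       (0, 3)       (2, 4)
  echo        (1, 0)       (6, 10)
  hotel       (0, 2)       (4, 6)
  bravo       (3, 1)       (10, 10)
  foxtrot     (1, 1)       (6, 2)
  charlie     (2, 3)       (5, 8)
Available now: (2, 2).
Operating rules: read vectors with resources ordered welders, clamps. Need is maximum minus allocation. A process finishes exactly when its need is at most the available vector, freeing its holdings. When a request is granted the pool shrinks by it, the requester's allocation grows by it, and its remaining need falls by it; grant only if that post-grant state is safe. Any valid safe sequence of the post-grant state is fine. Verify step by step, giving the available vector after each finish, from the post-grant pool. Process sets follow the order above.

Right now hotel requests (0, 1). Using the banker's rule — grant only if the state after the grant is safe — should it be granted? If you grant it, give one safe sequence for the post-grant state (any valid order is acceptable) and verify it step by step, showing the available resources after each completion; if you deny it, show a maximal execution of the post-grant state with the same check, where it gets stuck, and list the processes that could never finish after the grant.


DENY. Granting would leave the state unsafe.
Key observation: after india, alpha the pool peaks at (3, 4), and each blocked process is short somewhere: echo on welders, clamps; hotel on welders; bravo on welders, clamps; foxtrot on welders; charlie on clamps.
On the post-grant state, india, alpha is a maximal run — nothing extends it. Check, step by step:
  pool = (2, 1)
  india: need (2, 1) fits (2, 1); releases (0, 3), pool now (2, 4)
  alpha: need (0, 2) fits (2, 4); releases (1, 0), pool now (3, 4)
  echo cannot run: need (5, 10) vs free (3, 4) (insufficient welders and clamps)
  hotel cannot run: need (4, 3) vs free (3, 4) (insufficient welders)
  bravo cannot run: need (7, 9) vs free (3, 4) (insufficient welders and clamps)
  foxtrot cannot run: need (5, 1) vs free (3, 4) (insufficient welders)
  charlie cannot run: need (3, 5) vs free (3, 4) (insufficient clamps)
Had the request been granted, echo, hotel, bravo, foxtrot and charlie could never finish.


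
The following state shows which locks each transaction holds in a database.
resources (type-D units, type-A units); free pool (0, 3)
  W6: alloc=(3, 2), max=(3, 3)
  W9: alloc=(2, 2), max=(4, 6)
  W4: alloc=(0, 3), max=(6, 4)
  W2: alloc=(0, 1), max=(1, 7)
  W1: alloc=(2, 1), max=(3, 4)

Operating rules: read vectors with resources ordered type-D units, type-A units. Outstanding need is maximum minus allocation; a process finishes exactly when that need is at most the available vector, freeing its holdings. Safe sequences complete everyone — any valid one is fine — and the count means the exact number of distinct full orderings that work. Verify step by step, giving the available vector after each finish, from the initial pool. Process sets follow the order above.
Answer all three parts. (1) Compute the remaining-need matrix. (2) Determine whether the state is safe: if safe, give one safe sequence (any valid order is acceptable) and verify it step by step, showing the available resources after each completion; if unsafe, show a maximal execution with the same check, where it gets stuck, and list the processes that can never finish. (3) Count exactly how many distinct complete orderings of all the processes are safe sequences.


(1) Need matrix, components ordered type-D units, type-A units:
  W6: (0, 1)
  W9: (2, 4)
  W4: (6, 1)
  W2: (1, 6)
  W1: (1, 3)
(2) SAFE — a valid safe sequence is W6, W9, W2, W1, W4.
Key observation: every step clears its requested resources with room to spare; the minimum clearance is 1, first at W9 — (2, 4) vs (3, 5) free.
Step-by-step check:
  pool = (0, 3)
  run W6 (needs (0, 1), free (0, 3)); after release of (3, 2) the pool is (3, 5)
  run W9 (needs (2, 4), free (3, 5)); after release of (2, 2) the pool is (5, 7)
  run W2 (needs (1, 6), free (5, 7)); after release of (0, 1) the pool is (5, 8)
  run W1 (needs (1, 3), free (5, 8)); after release of (2, 1) the pool is (7, 9)
  run W4 (needs (6, 1), free (7, 9)); after release of (0, 3) the pool is (7, 12)
(3) Exactly 6 of the possible complete orderings are safe sequences.


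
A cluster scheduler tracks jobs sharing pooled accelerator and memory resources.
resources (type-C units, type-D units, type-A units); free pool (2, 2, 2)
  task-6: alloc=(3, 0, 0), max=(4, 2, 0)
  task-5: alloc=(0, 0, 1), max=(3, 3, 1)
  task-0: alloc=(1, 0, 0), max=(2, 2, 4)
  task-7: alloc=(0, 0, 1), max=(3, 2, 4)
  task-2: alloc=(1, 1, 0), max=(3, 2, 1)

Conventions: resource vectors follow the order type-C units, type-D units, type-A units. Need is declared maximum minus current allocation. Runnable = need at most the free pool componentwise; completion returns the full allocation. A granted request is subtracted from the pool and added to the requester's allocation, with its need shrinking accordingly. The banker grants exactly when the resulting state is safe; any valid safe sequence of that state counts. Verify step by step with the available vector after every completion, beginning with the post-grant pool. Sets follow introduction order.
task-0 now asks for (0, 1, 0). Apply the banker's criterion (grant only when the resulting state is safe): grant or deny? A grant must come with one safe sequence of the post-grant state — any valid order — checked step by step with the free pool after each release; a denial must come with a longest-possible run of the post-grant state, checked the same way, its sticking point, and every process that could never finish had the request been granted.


DENY. Granting would leave the state unsafe.
Key observation: after task-2, task-6 the pool peaks at (6, 2, 2), and each blocked process is short somewhere: task-5 on type-D units; task-0 on type-A units; task-7 on type-A units.
After a pretend grant, a maximal execution: task-2, task-6 — then nothing else fits. Verifying each step:
  pool = (2, 1, 2)
  run task-2 (needs (2, 1, 1), free (2, 1, 2)); after release of (1, 1, 0) the pool is (3, 2, 2)
  run task-6 (needs (1, 2, 0), free (3, 2, 2)); after release of (3, 0, 0) the pool is (6, 2, 2)
  task-5 cannot run: need (3, 3, 0) vs free (6, 2, 2) (insufficient type-D units)
  task-0 cannot run: need (1, 1, 4) vs free (6, 2, 2) (insufficient type-A units)
  task-7 cannot run: need (3, 2, 3) vs free (6, 2, 2) (insufficient type-A units)
Processes that could never finish after the grant: task-5, task-0 and task-7.


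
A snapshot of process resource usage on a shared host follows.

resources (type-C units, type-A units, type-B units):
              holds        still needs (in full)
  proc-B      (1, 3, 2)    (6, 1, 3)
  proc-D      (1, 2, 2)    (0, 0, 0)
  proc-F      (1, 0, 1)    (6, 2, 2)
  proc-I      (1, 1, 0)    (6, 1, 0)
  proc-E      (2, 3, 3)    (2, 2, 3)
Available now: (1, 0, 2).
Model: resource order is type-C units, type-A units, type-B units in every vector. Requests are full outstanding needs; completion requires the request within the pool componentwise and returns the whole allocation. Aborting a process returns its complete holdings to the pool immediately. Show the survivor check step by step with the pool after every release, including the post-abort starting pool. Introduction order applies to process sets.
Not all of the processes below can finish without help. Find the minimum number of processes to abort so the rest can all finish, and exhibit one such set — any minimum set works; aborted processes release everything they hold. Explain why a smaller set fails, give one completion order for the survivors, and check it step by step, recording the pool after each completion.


Minimum abort set: proc-F and proc-I.
Key observation: proc-B was stuck for good until proc-F and proc-I gave back (2, 1, 1); in the order shown it finishes at step 3.
Why nothing smaller works — every single abort fails: proc-B alone leaves proc-F blocked (short on type-C units); proc-D alone leaves proc-B blocked (short on type-C units); proc-F alone leaves proc-B blocked (short on type-C units); proc-I alone leaves proc-B blocked (short on type-C units); proc-E alone leaves proc-B blocked (short on type-C units).
Survivors finish in the order: proc-D, proc-E, proc-B. Check, step by step (pool after the aborts first):
  pool = (3, 1, 3)
  proc-D: need (0, 0, 0) fits (3, 1, 3); releases (1, 2, 2), pool now (4, 3, 5)
  proc-E: need (2, 2, 3) fits (4, 3, 5); releases (2, 3, 3), pool now (6, 6, 8)
  proc-B: need (6, 1, 3) fits (6, 6, 8); releases (1, 3, 2), pool now (7, 9, 10)


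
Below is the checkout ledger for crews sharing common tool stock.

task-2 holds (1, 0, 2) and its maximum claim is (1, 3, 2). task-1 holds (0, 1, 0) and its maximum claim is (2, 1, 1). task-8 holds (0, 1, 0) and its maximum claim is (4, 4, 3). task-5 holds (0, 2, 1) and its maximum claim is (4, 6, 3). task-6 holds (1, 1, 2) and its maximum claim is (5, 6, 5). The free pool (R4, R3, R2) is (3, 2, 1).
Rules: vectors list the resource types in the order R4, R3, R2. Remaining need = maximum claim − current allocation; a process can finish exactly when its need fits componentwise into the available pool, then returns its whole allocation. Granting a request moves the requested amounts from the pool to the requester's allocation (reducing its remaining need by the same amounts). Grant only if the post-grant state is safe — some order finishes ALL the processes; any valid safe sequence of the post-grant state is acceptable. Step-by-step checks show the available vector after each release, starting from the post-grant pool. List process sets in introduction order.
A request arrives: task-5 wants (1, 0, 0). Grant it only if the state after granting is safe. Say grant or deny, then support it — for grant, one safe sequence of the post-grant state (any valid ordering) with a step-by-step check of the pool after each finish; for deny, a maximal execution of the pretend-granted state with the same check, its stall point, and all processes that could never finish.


DENY. Granting would leave the state unsafe.
Key observation: after task-1, task-2 the pool peaks at (3, 3, 3), and each blocked process is short somewhere: task-8 on R4; task-5 on R3; task-6 on R4, R3.
On the post-grant state, task-1, task-2 is a maximal run — nothing extends it. Check, step by step:
  pool = (2, 2, 1)
  task-1: need (2, 0, 1) fits (2, 2, 1); releases (0, 1, 0), pool now (2, 3, 1)
  task-2: need (0, 3, 0) fits (2, 3, 1); releases (1, 0, 2), pool now (3, 3, 3)
  task-8 still needs (4, 3, 3) but only (3, 3, 3) is free — short on R4
  task-5 still needs (3, 4, 2) but only (3, 3, 3) is free — short on R3
  task-6 still needs (4, 5, 3) but only (3, 3, 3) is free — short on R4 and R3
Processes that could never finish after the grant: task-8, task-5 and task-6.


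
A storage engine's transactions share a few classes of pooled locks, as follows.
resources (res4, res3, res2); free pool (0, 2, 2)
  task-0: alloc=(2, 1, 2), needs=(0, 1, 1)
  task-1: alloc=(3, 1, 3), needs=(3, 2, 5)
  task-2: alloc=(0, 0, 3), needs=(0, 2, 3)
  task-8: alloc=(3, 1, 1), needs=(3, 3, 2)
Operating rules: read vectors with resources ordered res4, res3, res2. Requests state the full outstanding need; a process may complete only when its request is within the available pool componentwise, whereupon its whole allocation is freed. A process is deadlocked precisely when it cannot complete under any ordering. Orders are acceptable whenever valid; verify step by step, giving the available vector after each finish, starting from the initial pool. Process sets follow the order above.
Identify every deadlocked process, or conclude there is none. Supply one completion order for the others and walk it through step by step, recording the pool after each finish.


Deadlocked: task-1 and task-8.
Key observation: no order helps: past task-0, task-2, the free pool tops out at (2, 3, 7), below what each blocked process needs in res4.
The rest can finish in the order task-0, task-2. Verifying each step:
  pool = (0, 2, 2)
  run task-0 (needs (0, 1, 1), free (0, 2, 2)); after release of (2, 1, 2) the pool is (2, 3, 4)
  run task-2 (needs (0, 2, 3), free (2, 3, 4)); after release of (0, 0, 3) the pool is (2, 3, 7)
The blocked processes can never fit:
  task-1 cannot run: need (3, 2, 5) vs free (2, 3, 7) (insufficient res4)
  task-8 cannot run: need (3, 3, 2) vs free (2, 3, 7) (insufficient res4)


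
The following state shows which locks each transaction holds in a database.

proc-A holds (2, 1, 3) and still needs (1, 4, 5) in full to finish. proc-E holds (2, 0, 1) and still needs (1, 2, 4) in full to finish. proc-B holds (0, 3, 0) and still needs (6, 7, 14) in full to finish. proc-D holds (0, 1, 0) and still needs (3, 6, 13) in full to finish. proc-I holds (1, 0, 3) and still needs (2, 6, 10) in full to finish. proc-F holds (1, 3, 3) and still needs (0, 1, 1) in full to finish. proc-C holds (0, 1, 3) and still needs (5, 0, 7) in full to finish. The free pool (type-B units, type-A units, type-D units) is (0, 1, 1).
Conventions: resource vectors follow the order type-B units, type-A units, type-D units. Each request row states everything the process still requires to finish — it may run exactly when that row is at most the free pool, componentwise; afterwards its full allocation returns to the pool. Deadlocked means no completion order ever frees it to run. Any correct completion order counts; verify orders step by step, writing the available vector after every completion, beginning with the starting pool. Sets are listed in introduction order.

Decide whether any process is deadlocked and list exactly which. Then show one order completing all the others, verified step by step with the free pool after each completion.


Nothing here is deadlocked.
Key observation: proc-F leads a chain of completions in which each release enables another process.
One completion order for the rest: proc-F, proc-E, proc-A, proc-C, proc-I, proc-D, proc-B. Walking it through:
  pool = (0, 1, 1)
  run proc-F (needs (0, 1, 1), free (0, 1, 1)); after release of (1, 3, 3) the pool is (1, 4, 4)
  run proc-E (needs (1, 2, 4), free (1, 4, 4)); after release of (2, 0, 1) the pool is (3, 4, 5)
  run proc-A (needs (1, 4, 5), free (3, 4, 5)); after release of (2, 1, 3) the pool is (5, 5, 8)
  run proc-C (needs (5, 0, 7), free (5, 5, 8)); after release of (0, 1, 3) the pool is (5, 6, 11)
  run proc-I (needs (2, 6, 10), free (5, 6, 11)); after release of (1, 0, 3) the pool is (6, 6, 14)
  run proc-D (needs (3, 6, 13), free (6, 6, 14)); after release of (0, 1, 0) the pool is (6, 7, 14)
  run proc-B (needs (6, 7, 14), free (6, 7, 14)); after release of (0, 3, 0) the pool is (6, 10, 14)


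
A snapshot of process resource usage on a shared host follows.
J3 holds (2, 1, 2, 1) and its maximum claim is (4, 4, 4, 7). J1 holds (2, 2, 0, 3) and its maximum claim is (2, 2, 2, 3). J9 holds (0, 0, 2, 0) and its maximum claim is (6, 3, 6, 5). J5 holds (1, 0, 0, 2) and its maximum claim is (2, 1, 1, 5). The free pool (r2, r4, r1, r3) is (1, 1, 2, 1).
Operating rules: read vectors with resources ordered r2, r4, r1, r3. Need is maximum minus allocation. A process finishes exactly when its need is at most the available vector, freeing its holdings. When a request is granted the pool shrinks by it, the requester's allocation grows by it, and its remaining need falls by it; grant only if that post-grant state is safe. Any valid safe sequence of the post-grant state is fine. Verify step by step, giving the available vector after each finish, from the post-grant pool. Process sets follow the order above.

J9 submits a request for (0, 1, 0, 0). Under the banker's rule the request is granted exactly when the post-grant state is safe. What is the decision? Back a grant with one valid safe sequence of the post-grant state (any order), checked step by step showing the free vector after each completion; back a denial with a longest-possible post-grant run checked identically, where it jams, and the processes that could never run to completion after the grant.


DENY — the pretend-granted state is unsafe.
Key observation: after J1, J5 the pool peaks at (4, 2, 2, 6), and each blocked process is short somewhere: J3 on r4; J9 on r2, r1.
On the post-grant state, J1, J5 is a maximal run — nothing extends it. Step-by-step check:
  pool = (1, 0, 2, 1)
  run J1 (needs (0, 0, 2, 0), free (1, 0, 2, 1)); after release of (2, 2, 0, 3) the pool is (3, 2, 2, 4)
  run J5 (needs (1, 1, 1, 3), free (3, 2, 2, 4)); after release of (1, 0, 0, 2) the pool is (4, 2, 2, 6)
  J3 still needs (2, 3, 2, 6) but only (4, 2, 2, 6) is free — short on r4
  J9 still needs (6, 2, 4, 5) but only (4, 2, 2, 6) is free — short on r2 and r1
Post-grant, the permanently blocked set is J3 and J9.


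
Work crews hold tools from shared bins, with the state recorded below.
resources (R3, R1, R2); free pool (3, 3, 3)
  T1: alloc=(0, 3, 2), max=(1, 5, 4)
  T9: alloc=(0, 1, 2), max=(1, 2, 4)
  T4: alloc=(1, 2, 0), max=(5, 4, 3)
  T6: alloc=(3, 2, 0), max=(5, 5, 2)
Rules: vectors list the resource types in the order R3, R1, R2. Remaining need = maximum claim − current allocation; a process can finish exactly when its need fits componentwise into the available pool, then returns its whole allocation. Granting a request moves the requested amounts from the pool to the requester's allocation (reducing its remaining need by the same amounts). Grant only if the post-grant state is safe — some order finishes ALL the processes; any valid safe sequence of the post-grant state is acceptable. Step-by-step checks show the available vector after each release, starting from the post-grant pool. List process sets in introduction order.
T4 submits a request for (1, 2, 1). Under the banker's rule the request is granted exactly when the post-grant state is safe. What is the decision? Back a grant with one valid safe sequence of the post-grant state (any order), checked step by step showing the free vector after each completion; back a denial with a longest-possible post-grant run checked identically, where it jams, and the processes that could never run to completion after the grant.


GRANT — the state after the grant stays safe, e.g. via T9, T1, T6, T4.
Key observation: (2, 1, 2) free after granting still covers T9 first, and each release covers the next.
Step-by-step check of the post-grant state:
  pool = (2, 1, 2)
  T9 needs (1, 1, 2) <= (2, 1, 2) -> finishes; pool += (0, 1, 2) = (2, 2, 4)
  T1 needs (1, 2, 2) <= (2, 2, 4) -> finishes; pool += (0, 3, 2) = (2, 5, 6)
  T6 needs (2, 3, 2) <= (2, 5, 6) -> finishes; pool += (3, 2, 0) = (5, 7, 6)
  T4 needs (3, 0, 2) <= (5, 7, 6) -> finishes; pool += (2, 4, 1) = (7, 11, 7)


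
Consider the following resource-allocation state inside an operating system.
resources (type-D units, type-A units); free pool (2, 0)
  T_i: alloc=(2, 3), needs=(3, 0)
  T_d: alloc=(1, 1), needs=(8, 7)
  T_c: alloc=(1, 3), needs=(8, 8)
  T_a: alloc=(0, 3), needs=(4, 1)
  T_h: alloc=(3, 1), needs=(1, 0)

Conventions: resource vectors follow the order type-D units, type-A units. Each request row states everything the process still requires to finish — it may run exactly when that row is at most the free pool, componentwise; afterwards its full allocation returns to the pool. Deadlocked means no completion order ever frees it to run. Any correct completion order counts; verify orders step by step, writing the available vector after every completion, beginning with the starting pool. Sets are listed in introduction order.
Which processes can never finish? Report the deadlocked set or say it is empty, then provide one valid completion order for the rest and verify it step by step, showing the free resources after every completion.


The deadlocked set is T_d and T_c.
Key observation: even finishing T_h, T_i, T_a leaves just (7, 7) free — too little type-D units for any of the remaining processes.
A valid finishing order for the others: T_h, T_i, T_a. Walking it through:
  pool = (2, 0)
  run T_h (needs (1, 0), free (2, 0)); after release of (3, 1) the pool is (5, 1)
  run T_i (needs (3, 0), free (5, 1)); after release of (2, 3) the pool is (7, 4)
  run T_a (needs (4, 1), free (7, 4)); after release of (0, 3) the pool is (7, 7)
The stuck group stays short no matter what:
  T_d still needs (8, 7) but only (7, 7) is free — short on type-D units
  T_c still needs (8, 8) but only (7, 7) is free — short on type-D units and type-A units


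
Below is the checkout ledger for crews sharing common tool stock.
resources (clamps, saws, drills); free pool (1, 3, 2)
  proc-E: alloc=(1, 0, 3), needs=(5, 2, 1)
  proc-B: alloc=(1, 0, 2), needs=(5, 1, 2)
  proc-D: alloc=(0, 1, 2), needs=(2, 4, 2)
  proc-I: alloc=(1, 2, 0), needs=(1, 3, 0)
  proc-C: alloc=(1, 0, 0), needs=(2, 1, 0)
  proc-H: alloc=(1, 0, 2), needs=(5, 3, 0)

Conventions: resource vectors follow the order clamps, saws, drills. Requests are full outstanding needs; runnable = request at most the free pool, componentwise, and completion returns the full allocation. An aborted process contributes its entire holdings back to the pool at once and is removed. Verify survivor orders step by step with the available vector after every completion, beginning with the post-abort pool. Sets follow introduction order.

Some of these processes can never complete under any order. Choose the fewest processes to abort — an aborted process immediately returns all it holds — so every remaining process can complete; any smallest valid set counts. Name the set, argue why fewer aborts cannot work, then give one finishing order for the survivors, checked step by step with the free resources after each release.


The answer: abort proc-E and proc-H.
Key observation: proc-B had no path to completion before; after the abort of proc-E and proc-H ((2, 0, 5) returned), step 3 is where it fits.
Why nothing smaller works — every single abort fails: proc-E alone leaves proc-B blocked (short on clamps); proc-B alone leaves proc-E blocked (short on clamps); proc-D alone leaves proc-E blocked (short on clamps); proc-I alone leaves proc-E blocked (short on clamps); proc-C alone leaves proc-E blocked (short on clamps); proc-H alone leaves proc-E blocked (short on clamps).
One survivor order: proc-I, proc-C, proc-B, proc-D. Walking it through (post-abort pool first):
  pool = (3, 3, 7)
  proc-I: need (1, 3, 0) fits (3, 3, 7); releases (1, 2, 0), pool now (4, 5, 7)
  proc-C: need (2, 1, 0) fits (4, 5, 7); releases (1, 0, 0), pool now (5, 5, 7)
  proc-B: need (5, 1, 2) fits (5, 5, 7); releases (1, 0, 2), pool now (6, 5, 9)
  proc-D: need (2, 4, 2) fits (6, 5, 9); releases (0, 1, 2), pool now (6, 6, 11)


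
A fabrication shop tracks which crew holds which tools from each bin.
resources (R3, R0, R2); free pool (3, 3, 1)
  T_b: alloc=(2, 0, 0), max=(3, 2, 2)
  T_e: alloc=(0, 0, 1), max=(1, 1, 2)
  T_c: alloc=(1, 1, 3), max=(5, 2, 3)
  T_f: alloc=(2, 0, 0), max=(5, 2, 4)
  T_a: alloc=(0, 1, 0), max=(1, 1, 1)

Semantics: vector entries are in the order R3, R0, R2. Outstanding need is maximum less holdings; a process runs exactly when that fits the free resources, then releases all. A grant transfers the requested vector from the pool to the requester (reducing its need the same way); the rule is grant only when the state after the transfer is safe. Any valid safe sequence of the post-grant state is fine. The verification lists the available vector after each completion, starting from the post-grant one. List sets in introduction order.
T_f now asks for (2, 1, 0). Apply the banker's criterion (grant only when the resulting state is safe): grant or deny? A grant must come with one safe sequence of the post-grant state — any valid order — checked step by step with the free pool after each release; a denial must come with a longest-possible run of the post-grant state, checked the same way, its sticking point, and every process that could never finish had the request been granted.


DENY: after the grant no complete ordering would exist.
Key observation: after T_e, T_b, T_a the pool peaks at (3, 3, 2), and each blocked process is short somewhere: T_c on R3; T_f on R2.
After a pretend grant, a maximal execution: T_e, T_b, T_a — then nothing else fits. Step-by-step check:
  pool = (1, 2, 1)
  run T_e (needs (1, 1, 1), free (1, 2, 1)); after release of (0, 0, 1) the pool is (1, 2, 2)
  run T_b (needs (1, 2, 2), free (1, 2, 2)); after release of (2, 0, 0) the pool is (3, 2, 2)
  run T_a (needs (1, 0, 1), free (3, 2, 2)); after release of (0, 1, 0) the pool is (3, 3, 2)
  T_c cannot run: need (4, 1, 0) vs free (3, 3, 2) (insufficient R3)
  T_f cannot run: need (1, 1, 4) vs free (3, 3, 2) (insufficient R2)
Post-grant, the permanently blocked set is T_c and T_f.
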